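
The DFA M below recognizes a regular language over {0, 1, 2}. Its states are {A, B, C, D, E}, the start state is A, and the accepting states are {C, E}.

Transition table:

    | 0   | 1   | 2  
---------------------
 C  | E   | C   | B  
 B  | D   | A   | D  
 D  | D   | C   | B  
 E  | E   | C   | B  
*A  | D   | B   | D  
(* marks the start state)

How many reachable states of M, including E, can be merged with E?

2

Every state is reachable, so we keep all 5.
P0 = {C,E} | {A,B,D}.
On input 1, block {A,B,D} splits into {A,B} and {D}.
No further refinement is possible. Final partition (3 blocks): {C,E} | {A,B} | {D}.
The equivalence class containing E is {C,E}, of size 2.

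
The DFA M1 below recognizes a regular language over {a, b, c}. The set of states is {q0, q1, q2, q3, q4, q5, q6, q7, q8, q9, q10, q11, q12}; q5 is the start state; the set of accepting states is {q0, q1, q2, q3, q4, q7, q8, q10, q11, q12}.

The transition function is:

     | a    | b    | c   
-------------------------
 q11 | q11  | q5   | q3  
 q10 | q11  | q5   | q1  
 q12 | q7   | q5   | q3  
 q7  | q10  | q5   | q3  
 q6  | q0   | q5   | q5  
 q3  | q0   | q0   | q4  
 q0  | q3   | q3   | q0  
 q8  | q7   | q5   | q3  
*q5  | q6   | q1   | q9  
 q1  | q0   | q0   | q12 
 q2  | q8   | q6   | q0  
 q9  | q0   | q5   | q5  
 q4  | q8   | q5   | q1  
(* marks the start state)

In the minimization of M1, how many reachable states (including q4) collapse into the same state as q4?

Reachable states from the start: {q0,q1,q3,q4,q5,q6,q7,q8,q9,q10,q11,q12}. Unreachable: {q2} — drop them.
Initial partition by acceptance: {q0,q1,q3,q4,q7,q8,q10,q11,q12} | {q5,q6,q9}.
On input b, block {q0,q1,q3,q4,q7,q8,q10,q11,q12} splits into {q4,q7,q8,q10,q11,q12} and {q0,q1,q3}.
Refine {q5,q6,q9} on symbol a: members go to different blocks, giving {q6,q9} and {q5}.
On input c, block {q0,q1,q3} splits into {q1,q3} and {q0}.
Stable partition: {q4,q7,q8,q10,q11,q12} | {q6,q9} | {q1,q3} | {q5} | {q0} — 5 equivalence classes.
The equivalence class containing q4 is {q4,q7,q8,q10,q11,q12}, of size 6.

6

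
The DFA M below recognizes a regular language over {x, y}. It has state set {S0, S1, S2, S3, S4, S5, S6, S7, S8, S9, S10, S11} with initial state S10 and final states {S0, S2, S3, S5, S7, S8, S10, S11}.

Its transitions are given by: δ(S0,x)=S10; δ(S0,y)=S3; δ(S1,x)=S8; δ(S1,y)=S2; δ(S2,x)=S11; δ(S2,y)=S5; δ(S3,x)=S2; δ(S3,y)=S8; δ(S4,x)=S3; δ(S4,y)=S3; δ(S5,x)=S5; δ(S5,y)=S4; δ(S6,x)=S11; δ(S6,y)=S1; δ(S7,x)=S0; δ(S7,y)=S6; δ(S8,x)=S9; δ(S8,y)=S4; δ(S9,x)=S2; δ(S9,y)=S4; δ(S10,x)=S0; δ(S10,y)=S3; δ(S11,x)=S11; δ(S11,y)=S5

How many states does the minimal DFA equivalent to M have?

States {S1,S6,S7} cannot be reached from the start state, so discard them.
Start with accepting vs non-accepting: {S0,S2,S3,S5,S8,S10,S11} | {S4,S9}.
Refine {S0,S2,S3,S5,S8,S10,S11} on symbol x: members go to different blocks, giving {S0,S2,S3,S5,S10,S11} and {S8}.
Refine {S0,S2,S3,S5,S10,S11} on symbol y: members go to different blocks, giving {S0,S2,S10,S11} and {S3} and {S5}.
Split {S0,S2,S10,S11} by δ(·,y) → {S0,S10} and {S2,S11}.
Refine {S4,S9} on symbol x: members go to different blocks, giving {S4} and {S9}.
Stable partition: {S0,S10} | {S4} | {S8} | {S3} | {S5} | {S2,S11} | {S9} — 7 equivalence classes.

7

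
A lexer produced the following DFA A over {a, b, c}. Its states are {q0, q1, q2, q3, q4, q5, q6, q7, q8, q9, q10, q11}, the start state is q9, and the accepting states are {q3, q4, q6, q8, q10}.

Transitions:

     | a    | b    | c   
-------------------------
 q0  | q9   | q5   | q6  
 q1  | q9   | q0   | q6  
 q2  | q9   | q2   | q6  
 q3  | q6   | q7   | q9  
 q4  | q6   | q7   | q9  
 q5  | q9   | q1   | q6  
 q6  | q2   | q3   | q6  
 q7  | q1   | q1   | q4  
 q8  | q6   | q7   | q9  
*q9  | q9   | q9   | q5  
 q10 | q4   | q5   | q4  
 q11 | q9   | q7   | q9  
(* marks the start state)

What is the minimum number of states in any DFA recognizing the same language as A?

First remove the unreachable states {q8,q10,q11}; 9 states remain.
Start with accepting vs non-accepting: {q3,q4,q6} | {q0,q1,q2,q5,q7,q9}.
Refine {q3,q4,q6} on symbol a: members go to different blocks, giving {q3,q4} and {q6}.
On input c, block {q0,q1,q2,q5,q7,q9} splits into {q0,q1,q2,q5} and {q7} and {q9}.
No further refinement is possible. Final partition (5 blocks): {q3,q4} | {q0,q1,q2,q5} | {q6} | {q7} | {q9}.

5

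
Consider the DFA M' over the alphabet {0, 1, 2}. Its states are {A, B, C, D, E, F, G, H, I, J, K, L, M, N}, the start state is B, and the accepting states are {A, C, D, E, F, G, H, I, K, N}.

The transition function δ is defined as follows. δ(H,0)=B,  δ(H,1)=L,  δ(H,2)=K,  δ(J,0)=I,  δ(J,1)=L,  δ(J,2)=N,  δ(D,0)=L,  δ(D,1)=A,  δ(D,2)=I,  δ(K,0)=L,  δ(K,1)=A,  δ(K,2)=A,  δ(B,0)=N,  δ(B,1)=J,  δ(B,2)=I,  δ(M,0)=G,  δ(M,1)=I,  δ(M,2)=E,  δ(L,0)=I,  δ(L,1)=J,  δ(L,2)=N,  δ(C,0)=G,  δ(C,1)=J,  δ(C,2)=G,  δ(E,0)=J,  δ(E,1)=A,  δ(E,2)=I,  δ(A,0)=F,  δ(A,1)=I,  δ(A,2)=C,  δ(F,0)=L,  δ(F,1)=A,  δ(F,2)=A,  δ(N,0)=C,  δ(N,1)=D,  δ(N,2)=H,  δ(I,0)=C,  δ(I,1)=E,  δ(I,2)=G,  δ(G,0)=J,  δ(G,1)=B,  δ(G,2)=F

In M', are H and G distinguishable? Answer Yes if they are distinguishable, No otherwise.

No

Reachable states from the start: {A,B,C,D,E,F,G,H,I,J,K,L,N}. Unreachable: {M} — drop them.
P0 = {A,C,D,E,F,G,H,I,K,N} | {B,J,L}.
On input 0, block {A,C,D,E,F,G,H,I,K,N} splits into {D,E,F,G,H,K} and {A,C,I,N}.
On input 1, block {D,E,F,G,H,K} splits into {D,E,F,K} and {G,H}.
Split {A,C,I,N} by δ(·,0) → {I,N} and {A} and {C}.
Split {D,E,F,K} by δ(·,2) → {D,E} and {F,K}.
Stable partition: {D,E} | {B,J,L} | {I,N} | {G,H} | {A} | {C} | {F,K} — 7 equivalence classes.
H and G lie in the same block of the stable partition, so they are equivalent — no string distinguishes them.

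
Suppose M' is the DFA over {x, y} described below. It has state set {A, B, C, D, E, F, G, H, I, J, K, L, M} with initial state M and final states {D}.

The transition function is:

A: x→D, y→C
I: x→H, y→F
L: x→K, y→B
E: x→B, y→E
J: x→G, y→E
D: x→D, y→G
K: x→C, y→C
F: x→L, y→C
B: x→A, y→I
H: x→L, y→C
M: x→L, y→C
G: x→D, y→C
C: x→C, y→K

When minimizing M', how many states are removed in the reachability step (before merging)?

2

No path from M leads to E, J; the other 11 states are all reachable.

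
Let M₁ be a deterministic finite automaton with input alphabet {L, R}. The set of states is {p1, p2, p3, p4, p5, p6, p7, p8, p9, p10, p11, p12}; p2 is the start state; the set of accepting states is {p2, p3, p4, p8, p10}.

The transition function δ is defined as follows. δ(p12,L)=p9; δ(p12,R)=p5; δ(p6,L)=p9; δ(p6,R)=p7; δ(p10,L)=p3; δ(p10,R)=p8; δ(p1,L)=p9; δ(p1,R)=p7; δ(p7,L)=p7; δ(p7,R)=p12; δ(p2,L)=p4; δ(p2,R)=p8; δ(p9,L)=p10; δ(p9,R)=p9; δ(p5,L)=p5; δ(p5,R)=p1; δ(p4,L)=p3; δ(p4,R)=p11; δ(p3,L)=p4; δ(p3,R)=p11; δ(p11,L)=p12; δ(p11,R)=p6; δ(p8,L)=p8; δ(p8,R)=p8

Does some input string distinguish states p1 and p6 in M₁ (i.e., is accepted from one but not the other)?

P0 = {p2,p3,p4,p8,p10} | {p1,p5,p6,p7,p9,p11,p12}.
On input R, block {p2,p3,p4,p8,p10} splits into {p2,p8,p10} and {p3,p4}.
Split {p2,p8,p10} by δ(·,L) → {p2,p10} and {p8}.
On input L, block {p1,p5,p6,p7,p9,p11,p12} splits into {p1,p5,p6,p7,p11,p12} and {p9}.
Refine {p1,p5,p6,p7,p11,p12} on symbol L: members go to different blocks, giving {p1,p6,p12} and {p5,p7,p11}.
Refine {p5,p7,p11} on symbol L: members go to different blocks, giving {p5,p7} and {p11}.
No further refinement is possible. Final partition (7 blocks): {p2,p10} | {p1,p6,p12} | {p3,p4} | {p8} | {p9} | {p5,p7} | {p11}.
p1 and p6 lie in the same block of the stable partition, so they are equivalent — no string distinguishes them.

No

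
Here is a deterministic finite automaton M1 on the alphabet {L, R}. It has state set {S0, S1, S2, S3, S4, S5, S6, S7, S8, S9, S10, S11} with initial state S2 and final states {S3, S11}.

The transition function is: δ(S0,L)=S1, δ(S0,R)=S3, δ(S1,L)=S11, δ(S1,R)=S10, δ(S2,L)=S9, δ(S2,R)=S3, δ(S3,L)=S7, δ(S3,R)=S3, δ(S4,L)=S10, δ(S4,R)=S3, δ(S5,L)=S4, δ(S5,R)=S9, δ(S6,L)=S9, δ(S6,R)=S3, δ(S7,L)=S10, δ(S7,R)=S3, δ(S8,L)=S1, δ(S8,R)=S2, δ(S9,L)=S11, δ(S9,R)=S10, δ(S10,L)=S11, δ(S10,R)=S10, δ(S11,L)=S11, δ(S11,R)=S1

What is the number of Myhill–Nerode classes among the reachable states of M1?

States {S0,S4,S5,S6,S8} cannot be reached from the start state, so discard them.
Initial partition by acceptance: {S3,S11} | {S1,S2,S7,S9,S10}.
On input L, block {S3,S11} splits into {S3} and {S11}.
Refine {S1,S2,S7,S9,S10} on symbol L: members go to different blocks, giving {S1,S9,S10} and {S2,S7}.
The partition is now stable with 4 blocks: {S3} | {S1,S9,S10} | {S11} | {S2,S7}.

4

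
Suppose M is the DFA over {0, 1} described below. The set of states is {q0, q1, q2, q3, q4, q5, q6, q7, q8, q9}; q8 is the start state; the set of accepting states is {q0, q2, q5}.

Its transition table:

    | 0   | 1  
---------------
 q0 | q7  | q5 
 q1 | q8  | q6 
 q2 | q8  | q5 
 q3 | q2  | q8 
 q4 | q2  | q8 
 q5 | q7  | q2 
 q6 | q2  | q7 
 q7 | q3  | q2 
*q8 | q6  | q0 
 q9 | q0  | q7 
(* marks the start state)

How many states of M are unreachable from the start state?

3

Starting at q8 and following transitions, the reachable set is {q0, q2, q3, q5, q6, q7, q8}. That leaves q1, q4, q9 unreachable — 3 in total.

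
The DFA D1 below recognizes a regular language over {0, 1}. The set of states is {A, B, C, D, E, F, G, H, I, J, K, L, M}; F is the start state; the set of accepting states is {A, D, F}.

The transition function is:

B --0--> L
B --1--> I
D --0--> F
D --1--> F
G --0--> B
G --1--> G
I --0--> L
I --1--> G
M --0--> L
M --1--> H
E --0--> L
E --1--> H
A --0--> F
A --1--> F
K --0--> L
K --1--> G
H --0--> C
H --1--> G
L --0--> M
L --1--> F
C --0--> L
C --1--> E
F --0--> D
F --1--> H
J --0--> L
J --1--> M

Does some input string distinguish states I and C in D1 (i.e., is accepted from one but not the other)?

Reachable states from the start: {B,C,D,E,F,G,H,I,L,M}. Unreachable: {A,J,K} — drop them.
P0 = {D,F} | {B,C,E,G,H,I,L,M}.
Refine {D,F} on symbol 1: members go to different blocks, giving {D} and {F}.
Split {B,C,E,G,H,I,L,M} by δ(·,1) → {B,C,E,G,H,I,M} and {L}.
Refine {B,C,E,G,H,I,M} on symbol 0: members go to different blocks, giving {B,C,E,I,M} and {G,H}.
Refine {B,C,E,I,M} on symbol 1: members go to different blocks, giving {E,I,M} and {B,C}.
No further refinement is possible. Final partition (6 blocks): {D} | {E,I,M} | {F} | {L} | {G,H} | {B,C}.
I and C end up in different blocks, so they are distinguishable. For instance, the string '101' is accepted from only C.

Yes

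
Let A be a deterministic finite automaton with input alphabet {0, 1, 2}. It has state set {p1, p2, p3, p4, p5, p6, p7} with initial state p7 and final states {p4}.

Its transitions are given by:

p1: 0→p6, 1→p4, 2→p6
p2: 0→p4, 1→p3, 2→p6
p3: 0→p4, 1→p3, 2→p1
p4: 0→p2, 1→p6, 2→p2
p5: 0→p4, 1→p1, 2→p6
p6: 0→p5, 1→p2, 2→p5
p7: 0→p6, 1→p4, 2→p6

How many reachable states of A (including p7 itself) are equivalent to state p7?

Every state is reachable, so we keep all 7.
P0 = {p4} | {p1,p2,p3,p5,p6,p7}.
On input 0, block {p1,p2,p3,p5,p6,p7} splits into {p1,p6,p7} and {p2,p3,p5}.
Refine {p1,p6,p7} on symbol 0: members go to different blocks, giving {p1,p7} and {p6}.
Refine {p2,p3,p5} on symbol 1: members go to different blocks, giving {p2,p3} and {p5}.
Split {p2,p3} by δ(·,2) → {p2} and {p3}.
Stable partition: {p4} | {p1,p7} | {p2} | {p6} | {p5} | {p3} — 6 equivalence classes.
The equivalence class containing p7 is {p1,p7}, of size 2.

2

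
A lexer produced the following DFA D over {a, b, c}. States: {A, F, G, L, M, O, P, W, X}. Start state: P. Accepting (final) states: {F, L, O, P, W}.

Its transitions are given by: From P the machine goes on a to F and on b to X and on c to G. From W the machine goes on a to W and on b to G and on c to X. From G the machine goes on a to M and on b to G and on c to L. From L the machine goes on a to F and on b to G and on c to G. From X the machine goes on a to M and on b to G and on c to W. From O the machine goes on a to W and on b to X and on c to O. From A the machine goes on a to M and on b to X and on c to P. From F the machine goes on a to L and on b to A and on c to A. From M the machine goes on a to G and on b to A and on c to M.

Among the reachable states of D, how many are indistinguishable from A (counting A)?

3

Reachable states from the start: {A,F,G,L,M,P,W,X}. Unreachable: {O} — drop them.
P0 = {F,L,P,W} | {A,G,M,X}.
Split {A,G,M,X} by δ(·,c) → {A,G,X} and {M}.
The partition is now stable with 3 blocks: {F,L,P,W} | {A,G,X} | {M}.
State A belongs to the block {A,G,X}, which has 3 states.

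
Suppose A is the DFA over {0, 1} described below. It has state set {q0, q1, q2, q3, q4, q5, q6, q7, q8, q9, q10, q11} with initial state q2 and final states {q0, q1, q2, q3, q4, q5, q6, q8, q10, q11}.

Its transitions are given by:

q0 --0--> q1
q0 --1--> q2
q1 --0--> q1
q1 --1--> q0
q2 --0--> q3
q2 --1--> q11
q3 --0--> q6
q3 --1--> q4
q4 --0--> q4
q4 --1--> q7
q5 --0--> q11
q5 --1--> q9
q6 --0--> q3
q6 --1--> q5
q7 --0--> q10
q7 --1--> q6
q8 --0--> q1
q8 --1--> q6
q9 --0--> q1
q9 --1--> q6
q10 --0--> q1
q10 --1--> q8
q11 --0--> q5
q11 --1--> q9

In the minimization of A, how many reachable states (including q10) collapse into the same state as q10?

2

Start with accepting vs non-accepting: {q0,q1,q2,q3,q4,q5,q6,q8,q10,q11} | {q7,q9}.
On input 1, block {q0,q1,q2,q3,q4,q5,q6,q8,q10,q11} splits into {q0,q1,q2,q3,q6,q8,q10} and {q4,q5,q11}.
On input 1, block {q0,q1,q2,q3,q6,q8,q10} splits into {q0,q1,q8,q10} and {q2,q3,q6}.
Refine {q0,q1,q8,q10} on symbol 1: members go to different blocks, giving {q0,q8} and {q1,q10}.
The partition is now stable with 5 blocks: {q0,q8} | {q7,q9} | {q4,q5,q11} | {q2,q3,q6} | {q1,q10}.
State q10 belongs to the block {q1,q10}, which has 2 states.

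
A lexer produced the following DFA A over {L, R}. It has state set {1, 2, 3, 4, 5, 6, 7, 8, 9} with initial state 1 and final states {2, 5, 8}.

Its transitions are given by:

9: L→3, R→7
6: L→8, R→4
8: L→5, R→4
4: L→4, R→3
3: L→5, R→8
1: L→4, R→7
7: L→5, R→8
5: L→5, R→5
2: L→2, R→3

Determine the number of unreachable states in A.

3

No path from 1 leads to 2, 6, 9; the other 6 states are all reachable.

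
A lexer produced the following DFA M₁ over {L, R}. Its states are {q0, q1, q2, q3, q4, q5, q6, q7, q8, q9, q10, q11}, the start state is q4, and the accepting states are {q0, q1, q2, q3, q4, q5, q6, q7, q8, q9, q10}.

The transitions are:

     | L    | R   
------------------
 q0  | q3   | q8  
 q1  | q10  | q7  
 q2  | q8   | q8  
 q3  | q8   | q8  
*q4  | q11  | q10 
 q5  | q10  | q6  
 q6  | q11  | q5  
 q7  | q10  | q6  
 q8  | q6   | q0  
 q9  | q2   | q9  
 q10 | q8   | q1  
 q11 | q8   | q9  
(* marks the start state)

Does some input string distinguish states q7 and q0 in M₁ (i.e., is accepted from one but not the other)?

All states are reachable from the start state.
Initial partition by acceptance: {q0,q1,q2,q3,q4,q5,q6,q7,q8,q9,q10} | {q11}.
Split {q0,q1,q2,q3,q4,q5,q6,q7,q8,q9,q10} by δ(·,L) → {q0,q1,q2,q3,q5,q7,q8,q9,q10} and {q4,q6}.
On input L, block {q0,q1,q2,q3,q5,q7,q8,q9,q10} splits into {q0,q1,q2,q3,q5,q7,q9,q10} and {q8}.
Split {q0,q1,q2,q3,q5,q7,q9,q10} by δ(·,L) → {q0,q1,q5,q7,q9} and {q2,q3,q10}.
Split {q0,q1,q5,q7,q9} by δ(·,R) → {q1,q9} and {q5,q7} and {q0}.
On input R, block {q1,q9} splits into {q1} and {q9}.
Refine {q4,q6} on symbol R: members go to different blocks, giving {q4} and {q6}.
Split {q2,q3,q10} by δ(·,R) → {q2,q3} and {q10}.
No further refinement is possible. Final partition (10 blocks): {q1} | {q11} | {q4} | {q8} | {q2,q3} | {q5,q7} | {q0} | {q9} | {q6} | {q10}.
q7 and q0 end up in different blocks, so they are distinguishable. For instance, the string 'RL' is accepted from only q0.

Yes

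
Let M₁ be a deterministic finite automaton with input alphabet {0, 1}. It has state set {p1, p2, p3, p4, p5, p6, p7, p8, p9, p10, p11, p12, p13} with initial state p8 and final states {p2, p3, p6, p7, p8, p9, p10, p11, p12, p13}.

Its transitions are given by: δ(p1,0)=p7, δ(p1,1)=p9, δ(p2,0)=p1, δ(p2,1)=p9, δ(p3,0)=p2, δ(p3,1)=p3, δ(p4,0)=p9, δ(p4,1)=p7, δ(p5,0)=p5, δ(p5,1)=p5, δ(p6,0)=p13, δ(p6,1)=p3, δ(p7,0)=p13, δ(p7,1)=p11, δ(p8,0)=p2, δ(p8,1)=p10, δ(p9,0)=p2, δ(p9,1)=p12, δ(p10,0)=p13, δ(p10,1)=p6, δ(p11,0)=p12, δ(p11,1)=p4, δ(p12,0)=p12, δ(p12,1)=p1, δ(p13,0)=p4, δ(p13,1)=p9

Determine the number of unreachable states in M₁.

1

No path from p8 leads to p5; the other 12 states are all reachable.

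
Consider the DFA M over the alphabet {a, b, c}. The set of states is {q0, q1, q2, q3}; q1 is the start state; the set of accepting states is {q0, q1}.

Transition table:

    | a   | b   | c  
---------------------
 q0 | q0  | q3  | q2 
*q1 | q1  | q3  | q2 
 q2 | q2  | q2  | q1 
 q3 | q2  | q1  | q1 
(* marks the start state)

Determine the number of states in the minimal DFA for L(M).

States {q0} cannot be reached from the start state, so discard them.
P0 = {q1} | {q2,q3}.
On input b, block {q2,q3} splits into {q2} and {q3}.
Stable partition: {q1} | {q2} | {q3} — 3 equivalence classes.

3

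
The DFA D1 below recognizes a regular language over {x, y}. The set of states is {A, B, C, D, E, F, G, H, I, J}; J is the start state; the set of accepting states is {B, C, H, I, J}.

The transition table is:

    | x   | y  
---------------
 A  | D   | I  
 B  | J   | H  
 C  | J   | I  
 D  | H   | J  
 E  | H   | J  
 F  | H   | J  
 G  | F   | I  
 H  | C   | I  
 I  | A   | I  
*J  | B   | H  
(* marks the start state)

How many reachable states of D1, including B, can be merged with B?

2

First remove the unreachable states {E,F,G}; 7 states remain.
P0 = {B,C,H,I,J} | {A,D}.
On input x, block {B,C,H,I,J} splits into {B,C,H,J} and {I}.
Split {B,C,H,J} by δ(·,y) → {B,J} and {C,H}.
Refine {A,D} on symbol x: members go to different blocks, giving {A} and {D}.
On input x, block {C,H} splits into {C} and {H}.
No further refinement is possible. Final partition (6 blocks): {B,J} | {A} | {I} | {C} | {D} | {H}.
The equivalence class containing B is {B,J}, of size 2.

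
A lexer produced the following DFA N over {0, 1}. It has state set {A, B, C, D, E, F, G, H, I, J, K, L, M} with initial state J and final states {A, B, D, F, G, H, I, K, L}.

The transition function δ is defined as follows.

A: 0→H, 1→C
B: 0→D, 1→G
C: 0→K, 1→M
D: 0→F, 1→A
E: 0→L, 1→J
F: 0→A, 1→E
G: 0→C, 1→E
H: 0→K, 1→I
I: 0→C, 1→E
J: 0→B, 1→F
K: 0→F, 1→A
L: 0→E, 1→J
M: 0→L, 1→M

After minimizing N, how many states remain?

Initial partition by acceptance: {A,B,D,F,G,H,I,K,L} | {C,E,J,M}.
Refine {A,B,D,F,G,H,I,K,L} on symbol 0: members go to different blocks, giving {A,B,D,F,H,K} and {G,I,L}.
Split {A,B,D,F,H,K} by δ(·,1) → {A,F} and {B,H} and {D,K}.
Split {A,F} by δ(·,0) → {A} and {F}.
On input 0, block {C,E,J,M} splits into {E,M} and {C} and {J}.
On input 1, block {E,M} splits into {E} and {M}.
On input 0, block {G,I,L} splits into {G,I} and {L}.
No further refinement is possible. Final partition (10 blocks): {A} | {E} | {G,I} | {B,H} | {D,K} | {F} | {C} | {J} | {M} | {L}.

10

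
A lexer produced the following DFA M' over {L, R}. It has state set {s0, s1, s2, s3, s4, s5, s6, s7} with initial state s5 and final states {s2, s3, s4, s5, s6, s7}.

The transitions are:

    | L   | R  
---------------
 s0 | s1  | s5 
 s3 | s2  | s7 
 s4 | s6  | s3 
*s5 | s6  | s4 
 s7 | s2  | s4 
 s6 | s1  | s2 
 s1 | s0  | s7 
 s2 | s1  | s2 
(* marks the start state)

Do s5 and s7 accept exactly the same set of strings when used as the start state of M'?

Yes

Start with accepting vs non-accepting: {s2,s3,s4,s5,s6,s7} | {s0,s1}.
Split {s2,s3,s4,s5,s6,s7} by δ(·,L) → {s3,s4,s5,s7} and {s2,s6}.
Stable partition: {s3,s4,s5,s7} | {s0,s1} | {s2,s6} — 3 equivalence classes.
s5 and s7 lie in the same block of the stable partition, so they are equivalent — no string distinguishes them.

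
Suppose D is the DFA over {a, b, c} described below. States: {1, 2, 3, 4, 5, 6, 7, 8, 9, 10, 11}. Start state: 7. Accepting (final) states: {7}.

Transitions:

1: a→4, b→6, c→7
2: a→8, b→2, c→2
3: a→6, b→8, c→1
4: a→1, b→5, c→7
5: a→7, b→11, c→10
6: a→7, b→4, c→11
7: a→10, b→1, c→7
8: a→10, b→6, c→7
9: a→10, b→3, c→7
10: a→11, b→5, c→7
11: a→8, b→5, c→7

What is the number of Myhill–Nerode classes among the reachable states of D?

3

States {2,3,9} cannot be reached from the start state, so discard them.
P0 = {7} | {1,4,5,6,8,10,11}.
Refine {1,4,5,6,8,10,11} on symbol a: members go to different blocks, giving {1,4,8,10,11} and {5,6}.
The partition is now stable with 3 blocks: {7} | {1,4,8,10,11} | {5,6}.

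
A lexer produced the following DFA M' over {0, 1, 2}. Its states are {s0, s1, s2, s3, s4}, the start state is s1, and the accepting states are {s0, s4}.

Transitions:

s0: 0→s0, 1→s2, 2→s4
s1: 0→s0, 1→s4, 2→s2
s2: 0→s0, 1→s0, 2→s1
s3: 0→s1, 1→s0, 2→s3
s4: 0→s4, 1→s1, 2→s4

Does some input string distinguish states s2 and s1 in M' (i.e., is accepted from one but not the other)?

No

Reachable states from the start: {s0,s1,s2,s4}. Unreachable: {s3} — drop them.
P0 = {s0,s4} | {s1,s2}.
Stable partition: {s0,s4} | {s1,s2} — 2 equivalence classes.
s2 and s1 lie in the same block of the stable partition, so they are equivalent — no string distinguishes them.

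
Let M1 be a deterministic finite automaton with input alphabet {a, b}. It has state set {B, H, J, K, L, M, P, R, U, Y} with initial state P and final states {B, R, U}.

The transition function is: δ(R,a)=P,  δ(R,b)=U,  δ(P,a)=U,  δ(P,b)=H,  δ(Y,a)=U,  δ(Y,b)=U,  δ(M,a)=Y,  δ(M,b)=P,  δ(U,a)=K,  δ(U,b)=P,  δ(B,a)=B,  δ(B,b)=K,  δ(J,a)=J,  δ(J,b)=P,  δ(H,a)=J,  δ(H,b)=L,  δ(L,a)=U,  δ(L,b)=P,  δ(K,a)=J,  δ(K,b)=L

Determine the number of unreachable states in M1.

4

No path from P leads to B, M, R, Y; the other 6 states are all reachable.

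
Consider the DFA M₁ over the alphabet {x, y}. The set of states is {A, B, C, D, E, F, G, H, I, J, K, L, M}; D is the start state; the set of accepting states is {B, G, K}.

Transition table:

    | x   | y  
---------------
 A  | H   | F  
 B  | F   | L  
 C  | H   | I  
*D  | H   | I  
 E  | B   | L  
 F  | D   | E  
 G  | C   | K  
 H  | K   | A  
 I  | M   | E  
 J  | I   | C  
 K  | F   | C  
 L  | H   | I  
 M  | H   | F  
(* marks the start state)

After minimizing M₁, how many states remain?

First remove the unreachable states {G,J}; 11 states remain.
P0 = {B,K} | {A,C,D,E,F,H,I,L,M}.
Split {A,C,D,E,F,H,I,L,M} by δ(·,x) → {A,C,D,F,I,L,M} and {E,H}.
On input x, block {A,C,D,F,I,L,M} splits into {A,C,D,L,M} and {F,I}.
Stable partition: {B,K} | {A,C,D,L,M} | {E,H} | {F,I} — 4 equivalence classes.

4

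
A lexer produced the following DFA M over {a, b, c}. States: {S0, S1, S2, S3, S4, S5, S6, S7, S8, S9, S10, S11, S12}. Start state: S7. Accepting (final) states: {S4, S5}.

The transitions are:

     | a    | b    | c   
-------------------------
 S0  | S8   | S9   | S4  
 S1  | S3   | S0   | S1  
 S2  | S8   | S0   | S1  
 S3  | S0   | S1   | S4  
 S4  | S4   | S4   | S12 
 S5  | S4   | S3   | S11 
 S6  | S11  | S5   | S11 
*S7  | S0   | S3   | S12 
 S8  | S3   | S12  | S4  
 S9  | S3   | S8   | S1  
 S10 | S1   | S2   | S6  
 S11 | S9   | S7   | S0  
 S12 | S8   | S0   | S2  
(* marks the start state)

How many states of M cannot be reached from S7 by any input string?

4

No path from S7 leads to S5, S6, S10, S11; the other 9 states are all reachable.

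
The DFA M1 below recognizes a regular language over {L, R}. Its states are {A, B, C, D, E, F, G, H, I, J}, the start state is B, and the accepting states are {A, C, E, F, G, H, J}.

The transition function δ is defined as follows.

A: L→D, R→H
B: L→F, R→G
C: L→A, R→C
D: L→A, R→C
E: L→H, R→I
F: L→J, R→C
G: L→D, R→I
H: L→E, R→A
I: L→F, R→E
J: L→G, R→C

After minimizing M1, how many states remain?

Every state is reachable, so we keep all 10.
Initial partition by acceptance: {A,C,E,F,G,H,J} | {B,D,I}.
Refine {A,C,E,F,G,H,J} on symbol L: members go to different blocks, giving {C,E,F,H,J} and {A,G}.
Refine {C,E,F,H,J} on symbol L: members go to different blocks, giving {E,F,H} and {C,J}.
Refine {E,F,H} on symbol L: members go to different blocks, giving {E,H} and {F}.
Refine {E,H} on symbol R: members go to different blocks, giving {E} and {H}.
On input L, block {B,D,I} splits into {B,I} and {D}.
On input R, block {B,I} splits into {B} and {I}.
Refine {A,G} on symbol R: members go to different blocks, giving {A} and {G}.
Refine {C,J} on symbol L: members go to different blocks, giving {C} and {J}.
No further refinement is possible. Final partition (10 blocks): {E} | {B} | {A} | {C} | {F} | {H} | {D} | {I} | {G} | {J}.

10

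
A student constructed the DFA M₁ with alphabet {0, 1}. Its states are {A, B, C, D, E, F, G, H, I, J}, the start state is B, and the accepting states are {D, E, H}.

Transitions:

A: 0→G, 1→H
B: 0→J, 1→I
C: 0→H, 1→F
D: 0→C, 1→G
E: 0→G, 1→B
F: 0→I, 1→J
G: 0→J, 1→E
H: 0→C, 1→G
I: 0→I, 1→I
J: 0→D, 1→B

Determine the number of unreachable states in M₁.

No path from B leads to A; the other 9 states are all reachable.

1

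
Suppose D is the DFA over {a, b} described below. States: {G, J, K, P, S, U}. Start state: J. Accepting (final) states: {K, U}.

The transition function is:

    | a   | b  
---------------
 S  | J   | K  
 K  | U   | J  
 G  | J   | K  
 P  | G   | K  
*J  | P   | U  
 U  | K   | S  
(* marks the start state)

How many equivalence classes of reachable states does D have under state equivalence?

Initial partition by acceptance: {K,U} | {G,J,P,S}.
The partition is now stable with 2 blocks: {K,U} | {G,J,P,S}.

2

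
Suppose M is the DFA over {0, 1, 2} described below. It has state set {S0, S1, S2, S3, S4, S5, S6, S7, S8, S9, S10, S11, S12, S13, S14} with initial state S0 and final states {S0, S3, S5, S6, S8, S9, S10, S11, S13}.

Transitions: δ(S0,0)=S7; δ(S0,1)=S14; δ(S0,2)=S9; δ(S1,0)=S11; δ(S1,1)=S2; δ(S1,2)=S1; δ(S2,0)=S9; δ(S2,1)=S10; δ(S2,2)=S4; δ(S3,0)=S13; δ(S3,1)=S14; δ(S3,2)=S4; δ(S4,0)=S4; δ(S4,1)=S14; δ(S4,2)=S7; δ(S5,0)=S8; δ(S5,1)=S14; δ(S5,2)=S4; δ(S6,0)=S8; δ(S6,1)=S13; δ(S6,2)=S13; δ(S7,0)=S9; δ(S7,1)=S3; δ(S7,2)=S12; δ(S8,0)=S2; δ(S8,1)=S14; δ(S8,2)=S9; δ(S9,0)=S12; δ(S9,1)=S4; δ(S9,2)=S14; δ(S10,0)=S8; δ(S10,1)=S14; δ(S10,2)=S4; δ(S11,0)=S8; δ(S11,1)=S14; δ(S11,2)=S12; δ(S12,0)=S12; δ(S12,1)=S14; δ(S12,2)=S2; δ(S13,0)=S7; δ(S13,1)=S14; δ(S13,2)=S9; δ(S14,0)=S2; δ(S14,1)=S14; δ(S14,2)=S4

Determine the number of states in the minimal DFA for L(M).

6

Reachable states from the start: {S0,S2,S3,S4,S7,S8,S9,S10,S12,S13,S14}. Unreachable: {S1,S5,S6,S11} — drop them.
P0 = {S0,S3,S8,S9,S10,S13} | {S2,S4,S7,S12,S14}.
On input 0, block {S0,S3,S8,S9,S10,S13} splits into {S0,S8,S9,S13} and {S3,S10}.
Split {S0,S8,S9,S13} by δ(·,2) → {S0,S8,S13} and {S9}.
On input 0, block {S2,S4,S7,S12,S14} splits into {S4,S12,S14} and {S2,S7}.
Split {S4,S12,S14} by δ(·,0) → {S4,S12} and {S14}.
Stable partition: {S0,S8,S13} | {S4,S12} | {S3,S10} | {S9} | {S2,S7} | {S14} — 6 equivalence classes.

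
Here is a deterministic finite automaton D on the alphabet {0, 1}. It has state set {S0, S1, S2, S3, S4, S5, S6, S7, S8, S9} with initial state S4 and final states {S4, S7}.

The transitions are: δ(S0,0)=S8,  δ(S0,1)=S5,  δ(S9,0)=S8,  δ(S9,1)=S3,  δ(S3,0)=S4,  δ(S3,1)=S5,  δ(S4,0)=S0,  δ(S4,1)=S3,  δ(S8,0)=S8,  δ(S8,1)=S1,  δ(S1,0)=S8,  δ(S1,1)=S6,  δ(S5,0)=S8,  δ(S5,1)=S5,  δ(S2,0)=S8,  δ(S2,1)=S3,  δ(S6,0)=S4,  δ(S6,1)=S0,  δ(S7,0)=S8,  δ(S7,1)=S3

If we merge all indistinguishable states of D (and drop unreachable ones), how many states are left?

5

First remove the unreachable states {S2,S7,S9}; 7 states remain.
P0 = {S4} | {S0,S1,S3,S5,S6,S8}.
On input 0, block {S0,S1,S3,S5,S6,S8} splits into {S0,S1,S5,S8} and {S3,S6}.
Refine {S0,S1,S5,S8} on symbol 1: members go to different blocks, giving {S0,S5,S8} and {S1}.
On input 1, block {S0,S5,S8} splits into {S0,S5} and {S8}.
No further refinement is possible. Final partition (5 blocks): {S4} | {S0,S5} | {S3,S6} | {S1} | {S8}.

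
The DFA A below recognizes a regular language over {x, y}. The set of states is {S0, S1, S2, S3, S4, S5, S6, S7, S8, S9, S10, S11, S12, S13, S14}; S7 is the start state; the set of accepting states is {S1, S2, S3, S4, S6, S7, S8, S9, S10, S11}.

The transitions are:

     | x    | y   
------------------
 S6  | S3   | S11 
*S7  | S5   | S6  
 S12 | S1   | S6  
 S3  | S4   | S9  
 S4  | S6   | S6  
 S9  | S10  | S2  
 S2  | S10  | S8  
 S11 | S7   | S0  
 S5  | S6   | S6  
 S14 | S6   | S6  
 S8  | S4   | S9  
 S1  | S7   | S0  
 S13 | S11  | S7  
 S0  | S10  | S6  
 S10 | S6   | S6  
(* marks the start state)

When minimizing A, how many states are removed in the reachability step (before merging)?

4

BFS from S7 reaches {S0, S2, S3, S4, S5, S6, S7, S8, S9, S10, S11}; the 4 state(s) S1, S12, S13, S14 are never visited.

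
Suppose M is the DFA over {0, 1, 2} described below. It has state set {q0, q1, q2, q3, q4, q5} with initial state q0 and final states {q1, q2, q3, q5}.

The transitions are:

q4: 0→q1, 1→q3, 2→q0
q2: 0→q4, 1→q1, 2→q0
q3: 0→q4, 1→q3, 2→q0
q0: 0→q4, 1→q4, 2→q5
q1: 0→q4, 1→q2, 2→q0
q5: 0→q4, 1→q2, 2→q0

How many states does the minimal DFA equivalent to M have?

Initial partition by acceptance: {q1,q2,q3,q5} | {q0,q4}.
On input 0, block {q0,q4} splits into {q0} and {q4}.
The partition is now stable with 3 blocks: {q1,q2,q3,q5} | {q0} | {q4}.

3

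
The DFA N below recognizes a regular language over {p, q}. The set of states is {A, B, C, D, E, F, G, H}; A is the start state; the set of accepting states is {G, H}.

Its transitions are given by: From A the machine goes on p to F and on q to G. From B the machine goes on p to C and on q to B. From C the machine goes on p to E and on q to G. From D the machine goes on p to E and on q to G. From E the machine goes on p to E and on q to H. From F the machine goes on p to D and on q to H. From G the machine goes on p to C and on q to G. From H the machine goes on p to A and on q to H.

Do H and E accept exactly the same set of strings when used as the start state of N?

Reachable states from the start: {A,C,D,E,F,G,H}. Unreachable: {B} — drop them.
Start with accepting vs non-accepting: {G,H} | {A,C,D,E,F}.
No further refinement is possible. Final partition (2 blocks): {G,H} | {A,C,D,E,F}.
H and E end up in different blocks, so they are distinguishable. For instance, the string 'ε' is accepted from only H.

No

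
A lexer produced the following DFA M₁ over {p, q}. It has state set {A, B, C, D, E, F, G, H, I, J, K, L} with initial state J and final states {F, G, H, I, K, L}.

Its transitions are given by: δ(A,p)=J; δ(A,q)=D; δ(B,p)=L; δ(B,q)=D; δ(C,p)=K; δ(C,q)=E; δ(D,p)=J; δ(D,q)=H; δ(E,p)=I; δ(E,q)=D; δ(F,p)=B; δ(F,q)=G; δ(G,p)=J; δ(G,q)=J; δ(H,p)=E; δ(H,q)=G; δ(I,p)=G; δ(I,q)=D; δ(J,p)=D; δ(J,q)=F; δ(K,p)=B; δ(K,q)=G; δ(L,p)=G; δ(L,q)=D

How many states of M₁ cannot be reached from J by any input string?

3

BFS from J reaches {B, D, E, F, G, H, I, J, L}; the 3 state(s) A, C, K are never visited.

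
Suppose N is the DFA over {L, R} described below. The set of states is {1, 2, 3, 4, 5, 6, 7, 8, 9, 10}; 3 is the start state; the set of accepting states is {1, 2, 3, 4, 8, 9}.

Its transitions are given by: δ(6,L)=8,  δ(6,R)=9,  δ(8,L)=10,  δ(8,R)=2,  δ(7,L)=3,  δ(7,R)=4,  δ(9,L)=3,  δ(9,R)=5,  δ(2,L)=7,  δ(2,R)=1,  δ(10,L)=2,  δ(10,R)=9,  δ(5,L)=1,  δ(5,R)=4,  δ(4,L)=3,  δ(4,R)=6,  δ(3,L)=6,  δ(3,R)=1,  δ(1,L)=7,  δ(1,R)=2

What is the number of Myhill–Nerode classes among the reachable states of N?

3

All states are reachable from the start state.
Initial partition by acceptance: {1,2,3,4,8,9} | {5,6,7,10}.
Refine {1,2,3,4,8,9} on symbol L: members go to different blocks, giving {1,2,3,8} and {4,9}.
No further refinement is possible. Final partition (3 blocks): {1,2,3,8} | {5,6,7,10} | {4,9}.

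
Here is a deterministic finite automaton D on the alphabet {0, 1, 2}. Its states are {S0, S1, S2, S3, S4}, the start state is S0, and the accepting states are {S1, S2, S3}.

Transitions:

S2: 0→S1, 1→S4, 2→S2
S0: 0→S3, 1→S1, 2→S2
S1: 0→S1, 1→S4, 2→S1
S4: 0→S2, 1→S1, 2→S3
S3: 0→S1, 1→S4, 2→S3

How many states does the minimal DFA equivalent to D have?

2

Every state is reachable, so we keep all 5.
Initial partition by acceptance: {S1,S2,S3} | {S0,S4}.
Stable partition: {S1,S2,S3} | {S0,S4} — 2 equivalence classes.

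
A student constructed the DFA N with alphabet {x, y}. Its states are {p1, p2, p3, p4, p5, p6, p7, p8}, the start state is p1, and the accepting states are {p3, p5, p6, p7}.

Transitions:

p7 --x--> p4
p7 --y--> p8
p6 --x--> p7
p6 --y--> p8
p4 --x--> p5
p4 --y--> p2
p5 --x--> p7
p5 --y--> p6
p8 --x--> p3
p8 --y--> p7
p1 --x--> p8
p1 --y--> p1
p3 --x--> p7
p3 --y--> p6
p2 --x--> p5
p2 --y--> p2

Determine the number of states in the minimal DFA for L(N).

6

Every state is reachable, so we keep all 8.
P0 = {p3,p5,p6,p7} | {p1,p2,p4,p8}.
Split {p3,p5,p6,p7} by δ(·,x) → {p3,p5,p6} and {p7}.
Refine {p3,p5,p6} on symbol y: members go to different blocks, giving {p3,p5} and {p6}.
On input x, block {p1,p2,p4,p8} splits into {p2,p4,p8} and {p1}.
Refine {p2,p4,p8} on symbol y: members go to different blocks, giving {p2,p4} and {p8}.
The partition is now stable with 6 blocks: {p3,p5} | {p2,p4} | {p7} | {p6} | {p1} | {p8}.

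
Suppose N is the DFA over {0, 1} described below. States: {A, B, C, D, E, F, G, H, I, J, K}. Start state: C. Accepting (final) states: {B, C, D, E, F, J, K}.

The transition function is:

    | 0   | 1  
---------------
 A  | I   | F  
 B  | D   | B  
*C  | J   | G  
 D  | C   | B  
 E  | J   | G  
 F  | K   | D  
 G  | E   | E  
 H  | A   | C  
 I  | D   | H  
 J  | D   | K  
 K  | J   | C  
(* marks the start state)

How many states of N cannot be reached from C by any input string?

BFS from C reaches {B, C, D, E, G, J, K}; the 4 state(s) A, F, H, I are never visited.

4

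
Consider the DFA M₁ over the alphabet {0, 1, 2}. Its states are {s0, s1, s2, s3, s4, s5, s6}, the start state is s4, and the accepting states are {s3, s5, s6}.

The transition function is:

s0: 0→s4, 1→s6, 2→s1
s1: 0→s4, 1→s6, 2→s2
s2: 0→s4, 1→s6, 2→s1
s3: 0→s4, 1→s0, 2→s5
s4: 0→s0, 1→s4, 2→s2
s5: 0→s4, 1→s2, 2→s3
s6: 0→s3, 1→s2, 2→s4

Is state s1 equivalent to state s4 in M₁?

All states are reachable from the start state.
Start with accepting vs non-accepting: {s3,s5,s6} | {s0,s1,s2,s4}.
On input 0, block {s3,s5,s6} splits into {s3,s5} and {s6}.
On input 1, block {s0,s1,s2,s4} splits into {s0,s1,s2} and {s4}.
Stable partition: {s3,s5} | {s0,s1,s2} | {s6} | {s4} — 4 equivalence classes.
s1 and s4 end up in different blocks, so they are distinguishable. For instance, the string '1' is accepted from only s1.

No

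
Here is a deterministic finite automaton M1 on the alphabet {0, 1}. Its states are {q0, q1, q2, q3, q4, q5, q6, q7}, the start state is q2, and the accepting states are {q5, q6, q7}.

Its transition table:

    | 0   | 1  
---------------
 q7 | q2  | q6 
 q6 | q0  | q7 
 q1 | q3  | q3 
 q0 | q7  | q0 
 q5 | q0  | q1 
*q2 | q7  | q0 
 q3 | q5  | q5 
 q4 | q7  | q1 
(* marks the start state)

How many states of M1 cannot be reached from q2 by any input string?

Starting at q2 and following transitions, the reachable set is {q0, q2, q6, q7}. That leaves q1, q3, q4, q5 unreachable — 4 in total.

4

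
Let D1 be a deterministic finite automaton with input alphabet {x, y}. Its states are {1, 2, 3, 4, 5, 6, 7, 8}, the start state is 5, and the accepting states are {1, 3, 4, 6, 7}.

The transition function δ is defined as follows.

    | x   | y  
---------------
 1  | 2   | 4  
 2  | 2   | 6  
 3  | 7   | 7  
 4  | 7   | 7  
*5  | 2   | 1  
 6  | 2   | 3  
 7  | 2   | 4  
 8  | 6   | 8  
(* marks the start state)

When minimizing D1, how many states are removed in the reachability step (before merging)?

1

No path from 5 leads to 8; the other 7 states are all reachable.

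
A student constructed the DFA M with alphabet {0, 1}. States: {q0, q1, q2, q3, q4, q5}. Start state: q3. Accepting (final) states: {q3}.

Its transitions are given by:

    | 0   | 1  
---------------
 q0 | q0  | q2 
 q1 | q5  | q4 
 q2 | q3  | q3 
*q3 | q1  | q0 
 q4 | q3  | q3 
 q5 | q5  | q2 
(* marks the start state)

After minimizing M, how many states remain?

Start with accepting vs non-accepting: {q3} | {q0,q1,q2,q4,q5}.
Split {q0,q1,q2,q4,q5} by δ(·,0) → {q0,q1,q5} and {q2,q4}.
The partition is now stable with 3 blocks: {q3} | {q0,q1,q5} | {q2,q4}.

3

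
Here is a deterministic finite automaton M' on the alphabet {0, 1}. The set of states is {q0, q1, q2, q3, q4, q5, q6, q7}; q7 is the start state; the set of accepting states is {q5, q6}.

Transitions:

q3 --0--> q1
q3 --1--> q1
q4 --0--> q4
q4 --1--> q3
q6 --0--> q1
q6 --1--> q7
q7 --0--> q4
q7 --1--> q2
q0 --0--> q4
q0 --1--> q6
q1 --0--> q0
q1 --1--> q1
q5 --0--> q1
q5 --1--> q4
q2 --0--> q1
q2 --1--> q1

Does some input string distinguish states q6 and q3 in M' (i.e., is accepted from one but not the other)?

First remove the unreachable states {q5}; 7 states remain.
Start with accepting vs non-accepting: {q6} | {q0,q1,q2,q3,q4,q7}.
Refine {q0,q1,q2,q3,q4,q7} on symbol 1: members go to different blocks, giving {q1,q2,q3,q4,q7} and {q0}.
Split {q1,q2,q3,q4,q7} by δ(·,0) → {q2,q3,q4,q7} and {q1}.
Refine {q2,q3,q4,q7} on symbol 0: members go to different blocks, giving {q2,q3} and {q4,q7}.
Stable partition: {q6} | {q2,q3} | {q0} | {q1} | {q4,q7} — 5 equivalence classes.
q6 and q3 end up in different blocks, so they are distinguishable. For instance, the string 'ε' is accepted from only q6.

Yes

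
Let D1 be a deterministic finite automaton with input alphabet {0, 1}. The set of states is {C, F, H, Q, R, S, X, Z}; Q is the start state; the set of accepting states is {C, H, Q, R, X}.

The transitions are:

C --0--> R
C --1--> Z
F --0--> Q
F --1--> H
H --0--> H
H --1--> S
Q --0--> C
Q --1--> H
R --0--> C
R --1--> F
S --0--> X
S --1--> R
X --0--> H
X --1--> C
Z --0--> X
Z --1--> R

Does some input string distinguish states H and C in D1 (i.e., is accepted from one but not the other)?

No

Every state is reachable, so we keep all 8.
Start with accepting vs non-accepting: {C,H,Q,R,X} | {F,S,Z}.
Refine {C,H,Q,R,X} on symbol 1: members go to different blocks, giving {C,H,R} and {Q,X}.
Stable partition: {C,H,R} | {F,S,Z} | {Q,X} — 3 equivalence classes.
H and C lie in the same block of the stable partition, so they are equivalent — no string distinguishes them.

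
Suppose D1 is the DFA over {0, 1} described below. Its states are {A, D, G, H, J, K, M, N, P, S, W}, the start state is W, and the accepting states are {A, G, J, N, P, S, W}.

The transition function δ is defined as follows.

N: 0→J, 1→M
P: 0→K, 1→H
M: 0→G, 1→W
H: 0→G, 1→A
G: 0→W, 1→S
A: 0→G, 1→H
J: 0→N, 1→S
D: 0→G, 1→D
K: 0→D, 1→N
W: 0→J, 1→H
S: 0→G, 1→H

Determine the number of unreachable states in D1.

3

Starting at W and following transitions, the reachable set is {A, G, H, J, M, N, S, W}. That leaves D, K, P unreachable — 3 in total.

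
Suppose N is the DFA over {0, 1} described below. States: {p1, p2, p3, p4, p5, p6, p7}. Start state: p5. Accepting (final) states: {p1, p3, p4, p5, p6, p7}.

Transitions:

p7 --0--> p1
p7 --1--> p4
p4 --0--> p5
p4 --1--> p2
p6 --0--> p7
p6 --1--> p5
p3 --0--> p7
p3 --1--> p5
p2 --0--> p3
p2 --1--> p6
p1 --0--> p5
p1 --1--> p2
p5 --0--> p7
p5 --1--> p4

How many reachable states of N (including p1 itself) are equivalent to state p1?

2

All states are reachable from the start state.
Initial partition by acceptance: {p1,p3,p4,p5,p6,p7} | {p2}.
Refine {p1,p3,p4,p5,p6,p7} on symbol 1: members go to different blocks, giving {p3,p5,p6,p7} and {p1,p4}.
On input 0, block {p3,p5,p6,p7} splits into {p3,p5,p6} and {p7}.
On input 1, block {p3,p5,p6} splits into {p3,p6} and {p5}.
The partition is now stable with 5 blocks: {p3,p6} | {p2} | {p1,p4} | {p7} | {p5}.
State p1 belongs to the block {p1,p4}, which has 2 states.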